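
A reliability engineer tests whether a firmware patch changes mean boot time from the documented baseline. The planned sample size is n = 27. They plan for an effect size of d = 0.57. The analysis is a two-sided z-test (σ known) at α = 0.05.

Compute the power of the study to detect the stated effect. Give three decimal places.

Power ≈ 0.842

Noncentrality parameter: δ = d·√n = 0.57 × √27 = 2.9618
Critical value for a two-sided test at α = 0.05: z_{α/2} = 1.960.
Power = Φ(δ − 1.960) + Φ(−δ − 1.960) = Φ(1.002) + Φ(-4.922) = 0.8418 + 0.0000 = 0.8418.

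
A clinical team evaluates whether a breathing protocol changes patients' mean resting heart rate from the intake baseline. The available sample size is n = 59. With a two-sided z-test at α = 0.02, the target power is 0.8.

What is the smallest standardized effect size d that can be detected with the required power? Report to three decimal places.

Required noncentrality: δ = z_{0.01} + z_{0.20} = 2.326 + 0.842 = 3.168.
(The second rejection-region term Φ(−δ − z_{α/2}) is negligible and dropped.)
δ = d·√n ⇒ d = δ/√n = 3.168/√59 = 0.4124.

d ≈ 0.412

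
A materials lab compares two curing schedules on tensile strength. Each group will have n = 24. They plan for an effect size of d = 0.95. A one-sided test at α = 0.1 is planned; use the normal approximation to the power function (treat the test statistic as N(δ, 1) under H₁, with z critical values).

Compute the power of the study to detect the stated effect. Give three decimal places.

Noncentrality parameter: δ = d·√(n/2) = 0.95 × √(24/2) = 3.2909
Critical value for a one-sided test at α = 0.1: z_α = 1.282.
Power = P(Z > 1.282 − δ) = Φ(2.009) = 0.9777.

Power ≈ 0.978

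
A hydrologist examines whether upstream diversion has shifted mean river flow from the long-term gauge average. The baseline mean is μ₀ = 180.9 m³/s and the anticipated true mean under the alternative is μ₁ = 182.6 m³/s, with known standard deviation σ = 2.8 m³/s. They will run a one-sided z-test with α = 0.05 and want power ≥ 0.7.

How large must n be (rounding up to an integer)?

Standardized effect: d = |μ₁ − μ₀| / σ = |182.6 − 180.9| / 2.8 = 0.6071
Set Φ(δ − 1.645) = 0.7; then δ − 1.645 = Φ⁻¹(0.7) = 0.524, giving δ = 2.169.
δ = d·√n ⇒ n = (δ/d)² = (2.169 / 0.6071)² = 12.77.
Round up to the next whole unit.

n = 13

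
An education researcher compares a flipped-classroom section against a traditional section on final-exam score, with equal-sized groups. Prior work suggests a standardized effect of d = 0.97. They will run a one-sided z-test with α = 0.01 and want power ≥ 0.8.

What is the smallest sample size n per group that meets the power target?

For power 0.8 need Φ(δ − z_{0.01}) = 0.8, so δ = z_{0.01} + z_{0.20} = 2.326 + 0.842 = 3.168.
δ = d·√(n/2) ⇒ n = 2(δ/d)² = 2 × (3.168 / 0.97)² = 21.33.
Round up to the next whole unit.

n = 22 per group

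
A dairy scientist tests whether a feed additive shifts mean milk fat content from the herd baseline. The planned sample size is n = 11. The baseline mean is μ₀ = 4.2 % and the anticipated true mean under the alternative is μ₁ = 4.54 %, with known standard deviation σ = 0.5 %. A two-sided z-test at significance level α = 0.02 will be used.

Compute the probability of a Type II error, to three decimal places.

Standardized effect: d = |μ₁ − μ₀| / σ = |4.54 − 4.2| / 0.5 = 0.6800
Noncentrality parameter: δ = d·√n = 0.6800 × √11 = 2.2553
Two-sided α = 0.02 → critical value z_{0.01} = 2.326.
Power = Φ(δ − 2.326) + Φ(−δ − 2.326) = Φ(-0.071) + Φ(-4.582) = 0.4717 + 0.0000 = 0.4717.
Type II error: β = 1 − power = 1 − 0.4717 = 0.5283.

β ≈ 0.528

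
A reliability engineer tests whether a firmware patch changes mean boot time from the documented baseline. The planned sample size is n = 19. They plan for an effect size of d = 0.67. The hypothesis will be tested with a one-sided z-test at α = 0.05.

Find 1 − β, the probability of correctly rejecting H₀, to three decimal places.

Noncentrality parameter: δ = d·√n = 0.67 × √19 = 2.9205
One-sided α = 0.05 → critical value z_{0.05} = 1.645.
Power = Φ(δ − 1.645) = Φ(1.276) = 0.8990.

Power ≈ 0.899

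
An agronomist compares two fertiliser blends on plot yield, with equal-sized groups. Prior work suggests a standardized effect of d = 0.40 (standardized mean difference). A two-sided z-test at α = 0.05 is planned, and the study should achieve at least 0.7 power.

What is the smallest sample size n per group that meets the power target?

n = 78 per group

Set Φ(δ − 1.960) = 0.7; then δ − 1.960 = Φ⁻¹(0.7) = 0.524, giving δ = 2.484.
(For δ > 0 the lower-tail rejection region contributes negligibly to power, so the one-term inversion is standard.)
δ = d·√(n/2) ⇒ n = 2(δ/d)² = 2 × (2.484 / 0.40)² = 77.15.
Rounding up, n = 78 per group.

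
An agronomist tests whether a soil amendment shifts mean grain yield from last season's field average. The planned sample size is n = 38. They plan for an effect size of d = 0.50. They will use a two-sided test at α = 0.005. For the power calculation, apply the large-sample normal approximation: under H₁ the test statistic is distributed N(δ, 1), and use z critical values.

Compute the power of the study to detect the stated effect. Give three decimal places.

Noncentrality parameter: δ = d·√n = 0.50 × √38 = 3.0822
Two-sided α = 0.005 → critical value z_{0.0025} = 2.807.
Power = Φ(δ − 2.807) + Φ(−δ − 2.807) = Φ(0.275) + Φ(-5.889) = 0.6084 + 0.0000 = 0.6084.

Power ≈ 0.608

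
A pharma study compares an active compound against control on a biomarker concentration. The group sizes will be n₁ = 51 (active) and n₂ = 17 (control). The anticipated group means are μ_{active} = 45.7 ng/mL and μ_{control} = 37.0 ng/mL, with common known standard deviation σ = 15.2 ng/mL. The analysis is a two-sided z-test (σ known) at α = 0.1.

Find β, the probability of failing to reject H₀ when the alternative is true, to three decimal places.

β ≈ 0.345

Standardized effect: d = |μ_{active} − μ_{control}| / σ = |45.7 − 37.0| / 15.2 = 0.5724
Noncentrality parameter: δ = d / √(1/n₁ + 1/n₂) = 0.5724 / √(1/51 + 1/17) = 2.0438
Two-sided α = 0.1 → critical value z_{0.05} = 1.645.
Power = Φ(δ − 1.645) + Φ(−δ − 1.645) = Φ(0.399) + Φ(-3.689) = 0.6550 + 0.0001 = 0.6551.
Type II error: β = 1 − power = 1 − 0.6551 = 0.3449.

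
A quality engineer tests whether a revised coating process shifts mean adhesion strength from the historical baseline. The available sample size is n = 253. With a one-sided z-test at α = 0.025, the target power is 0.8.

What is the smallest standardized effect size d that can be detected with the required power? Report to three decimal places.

Need Φ(δ − 1.960) = 0.8, so δ = 1.960 + 0.842 = 2.802.
δ = d·√n ⇒ d = δ/√n = 2.802/√253 = 0.1761.

d ≈ 0.176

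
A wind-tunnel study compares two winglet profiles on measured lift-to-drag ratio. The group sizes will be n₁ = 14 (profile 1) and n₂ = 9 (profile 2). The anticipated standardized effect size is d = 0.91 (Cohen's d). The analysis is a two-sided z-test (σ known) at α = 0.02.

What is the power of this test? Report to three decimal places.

Power ≈ 0.422

Noncentrality parameter: δ = d / √(1/n₁ + 1/n₂) = 0.91 / √(1/14 + 1/9) = 2.1299
Two-sided α = 0.02 → critical value z_{0.01} = 2.326.
Power = Φ(δ − 2.326) + Φ(−δ − 2.326) = Φ(-0.196) + Φ(-4.456) = 0.4221 + 0.0000 = 0.4221.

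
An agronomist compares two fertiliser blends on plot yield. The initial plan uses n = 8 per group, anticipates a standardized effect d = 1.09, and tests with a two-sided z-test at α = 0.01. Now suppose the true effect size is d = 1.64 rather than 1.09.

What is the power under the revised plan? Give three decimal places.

With d = 1.64: δ = d·√(n/2) = 1.64 × √(8/2) = 3.2800. Critical value z_{0.005} = 2.576.
Revised power = Φ(δ − 2.576) + Φ(−δ − 2.576) = Φ(0.704) + Φ(-5.856) = 0.7593 + 0.0000 = 0.7593.

Power ≈ 0.759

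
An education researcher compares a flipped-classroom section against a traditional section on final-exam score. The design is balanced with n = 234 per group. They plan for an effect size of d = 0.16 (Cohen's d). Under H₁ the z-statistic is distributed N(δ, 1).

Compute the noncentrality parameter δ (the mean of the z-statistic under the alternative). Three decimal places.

The noncentrality parameter scales effect size by the design's sample-size factor: δ = d·√(n/2) = 0.16 × √(234/2) = 1.7307

δ ≈ 1.731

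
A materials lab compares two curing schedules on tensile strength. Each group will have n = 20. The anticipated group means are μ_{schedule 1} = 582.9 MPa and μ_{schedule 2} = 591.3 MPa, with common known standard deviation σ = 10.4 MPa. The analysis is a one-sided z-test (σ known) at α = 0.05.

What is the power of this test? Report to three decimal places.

Power ≈ 0.818

Standardized effect: d = |μ_{schedule 1} − μ_{schedule 2}| / σ = |582.9 − 591.3| / 10.4 = 0.8077
Noncentrality parameter: δ = d·√(n/2) = 0.8077 × √(20/2) = 2.5541
One-sided α = 0.05 → critical value z_{0.05} = 1.645.
Power = P(Z > 1.645 − δ) = Φ(0.909) = 0.8184.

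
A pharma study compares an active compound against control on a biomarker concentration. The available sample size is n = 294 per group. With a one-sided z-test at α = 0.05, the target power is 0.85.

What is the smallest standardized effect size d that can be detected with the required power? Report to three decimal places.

Required noncentrality: δ = z_{0.05} + z_{0.15} = 1.645 + 1.036 = 2.681.
δ = d·√(n/2) ⇒ d = δ/√(n/2) = 2.681/√(294/2) = 0.2211.

d ≈ 0.221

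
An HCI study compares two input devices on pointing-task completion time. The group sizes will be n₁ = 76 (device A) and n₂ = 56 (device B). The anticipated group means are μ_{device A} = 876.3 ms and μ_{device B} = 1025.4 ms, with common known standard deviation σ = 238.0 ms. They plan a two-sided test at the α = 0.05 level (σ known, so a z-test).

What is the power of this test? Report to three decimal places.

Standardized effect: d = |μ_{device A} − μ_{device B}| / σ = |876.3 − 1025.4| / 238.0 = 0.6265
Noncentrality parameter: δ = d / √(1/n₁ + 1/n₂) = 0.6265 / √(1/76 + 1/56) = 3.5573
Critical value for a two-sided test at α = 0.05: z_{α/2} = 1.960.
Power = Φ(δ − 1.960) + Φ(−δ − 1.960) = Φ(1.597) + Φ(-5.517) = 0.9449 + 0.0000 = 0.9449.

Power ≈ 0.945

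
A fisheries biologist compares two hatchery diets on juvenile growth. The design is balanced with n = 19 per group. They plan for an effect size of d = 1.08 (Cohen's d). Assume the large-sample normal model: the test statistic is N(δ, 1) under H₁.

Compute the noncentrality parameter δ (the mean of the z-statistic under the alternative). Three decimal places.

δ ≈ 3.329

δ = d·√(n/2) = 1.08 × √(19/2) = 3.3288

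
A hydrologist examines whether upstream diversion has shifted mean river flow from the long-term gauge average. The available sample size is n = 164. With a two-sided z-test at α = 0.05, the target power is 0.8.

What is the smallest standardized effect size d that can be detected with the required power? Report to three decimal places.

d ≈ 0.219

Required noncentrality: δ = z_{0.025} + z_{0.20} = 1.960 + 0.842 = 2.802.
(The second rejection-region term Φ(−δ − z_{α/2}) is negligible and dropped.)
δ = d·√n ⇒ d = δ/√n = 2.802/√164 = 0.2188.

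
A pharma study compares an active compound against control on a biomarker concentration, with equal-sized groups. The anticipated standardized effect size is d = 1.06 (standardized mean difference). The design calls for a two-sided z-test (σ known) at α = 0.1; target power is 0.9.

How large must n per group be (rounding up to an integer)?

For power 0.9 need Φ(δ − z_{0.05}) = 0.9, so δ = z_{0.05} + z_{0.10} = 1.645 + 1.282 = 2.926.
(For δ > 0 the lower-tail rejection region contributes negligibly to power, so the one-term inversion is standard.)
δ = d·√(n/2) ⇒ n = 2(δ/d)² = 2 × (2.926 / 1.06)² = 15.24.
Round up to the next whole unit.

n = 16 per group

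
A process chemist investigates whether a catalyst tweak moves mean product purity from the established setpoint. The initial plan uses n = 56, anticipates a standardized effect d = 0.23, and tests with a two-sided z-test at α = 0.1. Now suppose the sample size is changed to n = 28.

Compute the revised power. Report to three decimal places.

With n = 28: δ = d·√n = 0.23 × √28 = 1.2170. Critical value z_{0.05} = 1.645.
Revised power = Φ(δ − 1.645) + Φ(−δ − 1.645) = Φ(-0.428) + Φ(-2.862) = 0.3344 + 0.0021 = 0.3365.

Power ≈ 0.337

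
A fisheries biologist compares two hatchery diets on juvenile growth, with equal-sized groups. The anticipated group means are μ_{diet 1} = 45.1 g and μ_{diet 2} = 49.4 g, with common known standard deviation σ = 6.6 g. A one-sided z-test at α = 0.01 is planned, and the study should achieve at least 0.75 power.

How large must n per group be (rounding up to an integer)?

n = 43 per group

Standardized effect: d = |μ_{diet 1} − μ_{diet 2}| / σ = |45.1 − 49.4| / 6.6 = 0.6515
For power 0.75 need Φ(δ − z_{0.01}) = 0.75, so δ = z_{0.01} + z_{0.25} = 2.326 + 0.674 = 3.001.
δ = d·√(n/2) ⇒ n = 2(δ/d)² = 2 × (3.001 / 0.6515)² = 42.43.
Round up to the next whole unit.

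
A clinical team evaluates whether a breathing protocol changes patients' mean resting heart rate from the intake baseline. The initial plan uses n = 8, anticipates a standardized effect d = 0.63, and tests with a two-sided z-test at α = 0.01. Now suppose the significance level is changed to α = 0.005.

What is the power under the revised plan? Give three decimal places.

δ = d·√n = 0.63 × √8 = 1.7819 (unchanged). New critical value: z_{0.0025} = 2.807.
Revised power = Φ(δ − 2.807) + Φ(−δ − 2.807) = Φ(-1.025) + Φ(-4.589) = 0.1527 + 0.0000 = 0.1527.

Power ≈ 0.153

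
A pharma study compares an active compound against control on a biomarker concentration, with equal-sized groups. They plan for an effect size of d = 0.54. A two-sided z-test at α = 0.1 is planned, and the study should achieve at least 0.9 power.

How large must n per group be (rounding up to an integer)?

n = 59 per group

For power 0.9 need Φ(δ − z_{0.05}) = 0.9, so δ = z_{0.05} + z_{0.10} = 1.645 + 1.282 = 2.926.
(For δ > 0 the lower-tail rejection region contributes negligibly to power, so the one-term inversion is standard.)
δ = d·√(n/2) ⇒ n = 2(δ/d)² = 2 × (2.926 / 0.54)² = 58.74.
Rounding up, n = 59 per group.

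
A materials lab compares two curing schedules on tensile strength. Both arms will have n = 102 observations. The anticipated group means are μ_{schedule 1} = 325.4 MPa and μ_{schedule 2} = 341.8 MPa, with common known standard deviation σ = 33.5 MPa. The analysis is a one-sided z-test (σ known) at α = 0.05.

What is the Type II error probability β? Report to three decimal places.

β ≈ 0.032

Standardized effect: d = |μ_{schedule 1} − μ_{schedule 2}| / σ = |325.4 − 341.8| / 33.5 = 0.4896
Noncentrality parameter: δ = d·√(n/2) = 0.4896 × √(102/2) = 3.4961
One-sided α = 0.05 → critical value z_{0.05} = 1.645.
Power = P(Z > 1.645 − δ) = Φ(1.851) = 0.9679.
Type II error: β = 1 − power = 1 − 0.9679 = 0.0321.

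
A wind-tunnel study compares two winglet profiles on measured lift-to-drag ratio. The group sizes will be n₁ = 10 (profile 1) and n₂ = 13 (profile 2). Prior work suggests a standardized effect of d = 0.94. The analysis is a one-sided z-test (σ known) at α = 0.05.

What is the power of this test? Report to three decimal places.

Noncentrality parameter: δ = d / √(1/n₁ + 1/n₂) = 0.94 / √(1/10 + 1/13) = 2.2348
One-sided α = 0.05 → critical value z_{0.05} = 1.645.
Power = P(Z > 1.645 − δ) = Φ(0.590) = 0.7224.

Power ≈ 0.722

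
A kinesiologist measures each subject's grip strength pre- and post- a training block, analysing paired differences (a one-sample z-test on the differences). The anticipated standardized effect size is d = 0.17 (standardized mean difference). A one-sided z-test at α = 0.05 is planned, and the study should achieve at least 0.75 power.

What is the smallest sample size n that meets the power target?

Set Φ(δ − 1.645) = 0.75; then δ − 1.645 = Φ⁻¹(0.75) = 0.674, giving δ = 2.319.
δ = d·√n ⇒ n = (δ/d)² = (2.319 / 0.17)² = 186.14.
Rounding up, n = 187.

n = 187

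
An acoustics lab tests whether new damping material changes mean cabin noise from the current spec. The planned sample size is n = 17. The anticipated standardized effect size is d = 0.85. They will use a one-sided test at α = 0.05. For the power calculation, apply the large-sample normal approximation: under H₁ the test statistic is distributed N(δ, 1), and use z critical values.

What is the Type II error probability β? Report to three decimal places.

Noncentrality parameter: δ = d·√n = 0.85 × √17 = 3.5046
Critical value for a one-sided test at α = 0.05: z_α = 1.645.
Power = Φ(δ − 1.645) = Φ(1.860) = 0.9685.
Type II error: β = 1 − power = 1 − 0.9685 = 0.0315.

β ≈ 0.031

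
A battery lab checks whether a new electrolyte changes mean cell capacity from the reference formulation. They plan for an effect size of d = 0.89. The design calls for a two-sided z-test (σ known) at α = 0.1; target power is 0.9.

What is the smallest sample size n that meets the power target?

n = 11

Set Φ(δ − 1.645) = 0.9; then δ − 1.645 = Φ⁻¹(0.9) = 1.282, giving δ = 2.926.
(For δ > 0 the lower-tail rejection region contributes negligibly to power, so the one-term inversion is standard.)
δ = d·√n ⇒ n = (δ/d)² = (2.926 / 0.89)² = 10.81.
Round up to the next whole unit.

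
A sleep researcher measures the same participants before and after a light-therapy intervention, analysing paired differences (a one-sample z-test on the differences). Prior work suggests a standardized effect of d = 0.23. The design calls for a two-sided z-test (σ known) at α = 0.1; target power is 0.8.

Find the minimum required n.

n = 117

Set Φ(δ − 1.645) = 0.8; then δ − 1.645 = Φ⁻¹(0.8) = 0.842, giving δ = 2.486.
(The Φ(−δ − z_{α/2}) term is vanishingly small for δ > 0 and is dropped in the standard sample-size formula.)
δ = d·√n ⇒ n = (δ/d)² = (2.486 / 0.23)² = 116.87.
Rounding up, n = 117.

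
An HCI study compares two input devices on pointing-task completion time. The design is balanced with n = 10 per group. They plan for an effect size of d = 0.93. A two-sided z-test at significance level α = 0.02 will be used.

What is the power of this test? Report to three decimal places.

Power ≈ 0.403

Noncentrality parameter: δ = d·√(n/2) = 0.93 × √(10/2) = 2.0795
Two-sided α = 0.02 → critical value z_{0.01} = 2.326.
Power = Φ(δ − 2.326) + Φ(−δ − 2.326) = Φ(-0.247) + Φ(-4.406) = 0.4025 + 0.0000 = 0.4025.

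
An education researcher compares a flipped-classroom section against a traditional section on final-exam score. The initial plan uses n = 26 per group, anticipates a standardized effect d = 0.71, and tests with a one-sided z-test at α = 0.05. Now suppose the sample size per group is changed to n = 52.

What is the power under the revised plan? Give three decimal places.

Power ≈ 0.976

With n = 52 per group: δ = d·√(n/2) = 0.71 × √(52/2) = 3.6203. Critical value z_{0.05} = 1.645.
Revised power = Φ(δ − 1.645) = Φ(1.975) = 0.9759.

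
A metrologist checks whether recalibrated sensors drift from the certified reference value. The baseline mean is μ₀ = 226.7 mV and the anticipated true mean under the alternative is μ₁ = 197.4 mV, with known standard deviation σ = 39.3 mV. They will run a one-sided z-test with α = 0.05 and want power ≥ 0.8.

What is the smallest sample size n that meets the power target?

n = 12

Standardized effect: d = |μ₁ − μ₀| / σ = |197.4 − 226.7| / 39.3 = 0.7455
For power 0.8 need Φ(δ − z_{0.05}) = 0.8, so δ = z_{0.05} + z_{0.20} = 1.645 + 0.842 = 2.486.
δ = d·√n ⇒ n = (δ/d)² = (2.486 / 0.7455)² = 11.12.
Round up to the next whole unit.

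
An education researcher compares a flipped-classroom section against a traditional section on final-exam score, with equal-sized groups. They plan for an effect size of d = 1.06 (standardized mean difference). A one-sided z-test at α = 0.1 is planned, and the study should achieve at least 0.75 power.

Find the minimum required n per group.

n = 7 per group

For power 0.75 need Φ(δ − z_{0.1}) = 0.75, so δ = z_{0.1} + z_{0.25} = 1.282 + 0.674 = 1.956.
δ = d·√(n/2) ⇒ n = 2(δ/d)² = 2 × (1.956 / 1.06)² = 6.81.
Round up to the next whole unit.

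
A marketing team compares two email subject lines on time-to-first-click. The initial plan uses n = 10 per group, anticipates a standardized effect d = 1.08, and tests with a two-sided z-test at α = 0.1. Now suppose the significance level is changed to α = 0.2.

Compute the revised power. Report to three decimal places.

δ = d·√(n/2) = 1.08 × √(10/2) = 2.4150 (unchanged). New critical value: z_{0.1} = 1.282.
Revised power = Φ(δ − 1.282) + Φ(−δ − 1.282) = Φ(1.133) + Φ(-3.697) = 0.8715 + 0.0001 = 0.8716.

Power ≈ 0.872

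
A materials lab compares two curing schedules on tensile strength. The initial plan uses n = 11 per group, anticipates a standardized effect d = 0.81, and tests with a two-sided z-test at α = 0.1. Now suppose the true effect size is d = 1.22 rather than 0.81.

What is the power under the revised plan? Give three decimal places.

Power ≈ 0.888

With d = 1.22: δ = d·√(n/2) = 1.22 × √(11/2) = 2.8612. Critical value z_{0.05} = 1.645.
Revised power = Φ(δ − 1.645) + Φ(−δ − 1.645) = Φ(1.216) + Φ(-4.506) = 0.8881 + 0.0000 = 0.8881.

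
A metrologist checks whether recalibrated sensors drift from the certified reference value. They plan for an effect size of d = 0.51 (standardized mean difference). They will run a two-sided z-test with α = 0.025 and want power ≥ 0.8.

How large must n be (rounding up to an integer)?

n = 37

Set Φ(δ − 2.241) = 0.8; then δ − 2.241 = Φ⁻¹(0.8) = 0.842, giving δ = 3.083.
(Ignoring the negligible lower-tail rejection probability gives the usual closed-form inversion.)
δ = d·√n ⇒ n = (δ/d)² = (3.083 / 0.51)² = 36.54.
Round up to the next whole unit.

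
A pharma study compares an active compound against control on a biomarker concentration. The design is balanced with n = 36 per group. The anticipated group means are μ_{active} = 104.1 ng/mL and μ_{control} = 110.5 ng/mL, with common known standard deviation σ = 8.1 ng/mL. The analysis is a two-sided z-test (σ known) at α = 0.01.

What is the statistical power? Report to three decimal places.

Power ≈ 0.781

Standardized effect: d = |μ_{active} − μ_{control}| / σ = |104.1 − 110.5| / 8.1 = 0.7901
Noncentrality parameter: δ = d·√(n/2) = 0.7901 × √(36/2) = 3.3522
Two-sided α = 0.01 → critical value z_{0.005} = 2.576.
Power = Φ(δ − 2.576) + Φ(−δ − 2.576) = Φ(0.776) + Φ(-5.928) = 0.7812 + 0.0000 = 0.7812.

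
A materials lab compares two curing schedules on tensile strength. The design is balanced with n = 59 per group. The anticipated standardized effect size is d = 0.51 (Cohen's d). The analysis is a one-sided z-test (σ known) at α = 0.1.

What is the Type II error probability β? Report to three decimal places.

β ≈ 0.068

Noncentrality parameter: δ = d·√(n/2) = 0.51 × √(59/2) = 2.7700
One-sided α = 0.1 → critical value z_{0.1} = 1.282.
Power = P(Z > 1.282 − δ) = Φ(1.488) = 0.9317.
Type II error: β = 1 − power = 1 − 0.9317 = 0.0683.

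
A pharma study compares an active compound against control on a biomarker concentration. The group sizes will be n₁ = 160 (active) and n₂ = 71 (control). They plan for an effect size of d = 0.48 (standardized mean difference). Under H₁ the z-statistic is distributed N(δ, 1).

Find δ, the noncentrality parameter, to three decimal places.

The noncentrality parameter scales effect size by the design's sample-size factor: δ = d / √(1/n₁ + 1/n₂) = 0.48 / √(1/160 + 1/71) = 3.3661

δ ≈ 3.366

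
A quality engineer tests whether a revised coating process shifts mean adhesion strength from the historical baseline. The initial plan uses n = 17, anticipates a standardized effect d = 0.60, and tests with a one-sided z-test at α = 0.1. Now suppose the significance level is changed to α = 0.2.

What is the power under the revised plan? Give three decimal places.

δ = d·√n = 0.60 × √17 = 2.4739 (unchanged). New critical value: z_{0.2} = 0.842.
Revised power = Φ(δ − 0.842) = Φ(1.632) = 0.9487.

Power ≈ 0.949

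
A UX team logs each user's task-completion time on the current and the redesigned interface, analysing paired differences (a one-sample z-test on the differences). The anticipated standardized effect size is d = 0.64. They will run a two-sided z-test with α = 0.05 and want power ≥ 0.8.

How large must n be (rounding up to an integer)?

n = 20

For power 0.8 need Φ(δ − z_{0.025}) = 0.8, so δ = z_{0.025} + z_{0.20} = 1.960 + 0.842 = 2.802.
(For δ > 0 the lower-tail rejection region contributes negligibly to power, so the one-term inversion is standard.)
δ = d·√n ⇒ n = (δ/d)² = (2.802 / 0.64)² = 19.16.
Rounding up, n = 20.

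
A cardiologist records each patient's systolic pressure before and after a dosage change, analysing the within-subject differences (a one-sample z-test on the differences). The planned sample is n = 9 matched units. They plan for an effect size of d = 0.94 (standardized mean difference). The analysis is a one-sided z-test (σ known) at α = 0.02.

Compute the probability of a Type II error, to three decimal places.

Noncentrality parameter: λ = d·√n = 0.94 × √9 = 2.8200
Critical value for a one-sided test at α = 0.02: z_α = 2.054.
Power = P(Z > 2.054 − λ) = Φ(0.766) = 0.7782.
Type II error: β = 1 − power = 1 − 0.7782 = 0.2218.

β ≈ 0.222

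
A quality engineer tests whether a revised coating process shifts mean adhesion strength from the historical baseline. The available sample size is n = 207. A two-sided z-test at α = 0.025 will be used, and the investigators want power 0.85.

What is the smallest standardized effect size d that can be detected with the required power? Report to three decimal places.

d ≈ 0.228

Required noncentrality: δ = z_{0.0125} + z_{0.15} = 2.241 + 1.036 = 3.278.
(Lower-tail contribution to power is negligible for δ > 0.)
δ = d·√n ⇒ d = δ/√n = 3.278/√207 = 0.2278.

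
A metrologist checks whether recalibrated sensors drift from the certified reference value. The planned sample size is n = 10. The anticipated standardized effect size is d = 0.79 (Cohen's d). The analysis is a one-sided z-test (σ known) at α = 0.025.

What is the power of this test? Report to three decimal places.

Noncentrality parameter: λ = d·√n = 0.79 × √10 = 2.4982
Critical value for a one-sided test at α = 0.025: z_α = 1.960.
Power = Φ(λ − 1.960) = Φ(0.538) = 0.7048.

Power ≈ 0.705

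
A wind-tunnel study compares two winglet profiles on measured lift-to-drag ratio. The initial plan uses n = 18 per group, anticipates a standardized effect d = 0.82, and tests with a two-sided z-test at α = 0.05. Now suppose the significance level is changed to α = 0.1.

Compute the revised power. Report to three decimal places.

δ = d·√(n/2) = 0.82 × √(18/2) = 2.4600 (unchanged). New critical value: z_{0.05} = 1.645.
Revised power = Φ(δ − 1.645) + Φ(−δ − 1.645) = Φ(0.815) + Φ(-4.105) = 0.7925 + 0.0000 = 0.7925.

Power ≈ 0.793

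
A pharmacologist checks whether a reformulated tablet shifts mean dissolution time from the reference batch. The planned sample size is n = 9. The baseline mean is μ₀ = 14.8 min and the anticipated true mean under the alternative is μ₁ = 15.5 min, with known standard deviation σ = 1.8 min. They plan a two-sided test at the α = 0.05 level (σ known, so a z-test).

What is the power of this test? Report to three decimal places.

Power ≈ 0.215

Standardized effect: d = |μ₁ − μ₀| / σ = |15.5 − 14.8| / 1.8 = 0.3889
Noncentrality parameter: δ = d·√n = 0.3889 × √9 = 1.1667
Two-sided α = 0.05 → critical value z_{0.025} = 1.960.
Power = Φ(δ − 1.960) + Φ(−δ − 1.960) = Φ(-0.793) + Φ(-3.127) = 0.2138 + 0.0009 = 0.2147.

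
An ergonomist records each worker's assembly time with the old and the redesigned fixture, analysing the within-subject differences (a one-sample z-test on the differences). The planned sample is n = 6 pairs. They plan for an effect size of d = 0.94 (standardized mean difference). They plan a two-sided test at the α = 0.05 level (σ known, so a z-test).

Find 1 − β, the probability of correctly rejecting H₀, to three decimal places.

Noncentrality parameter: δ = d·√n = 0.94 × √6 = 2.3025
Critical value for a two-sided test at α = 0.05: z_{α/2} = 1.960.
Power = Φ(δ − 1.960) + Φ(−δ − 1.960) = Φ(0.343) + Φ(-4.262) = 0.6340 + 0.0000 = 0.6340.

Power ≈ 0.634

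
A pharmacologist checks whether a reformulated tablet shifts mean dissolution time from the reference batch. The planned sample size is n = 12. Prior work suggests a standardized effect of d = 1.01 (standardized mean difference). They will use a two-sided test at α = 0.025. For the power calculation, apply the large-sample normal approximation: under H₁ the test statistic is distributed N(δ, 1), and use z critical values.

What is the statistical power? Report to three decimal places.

Noncentrality parameter: λ = d·√n = 1.01 × √12 = 3.4987
Critical value for a two-sided test at α = 0.025: z_{α/2} = 2.241.
Power = Φ(λ − 2.241) + Φ(−λ − 2.241) = Φ(1.257) + Φ(-5.740) = 0.8957 + 0.0000 = 0.8957.

Power ≈ 0.896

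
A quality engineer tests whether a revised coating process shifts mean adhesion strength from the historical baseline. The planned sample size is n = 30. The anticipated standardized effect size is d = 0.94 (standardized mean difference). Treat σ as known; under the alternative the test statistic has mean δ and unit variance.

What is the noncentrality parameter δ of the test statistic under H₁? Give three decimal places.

The noncentrality parameter scales effect size by the design's sample-size factor: δ = d·√n = 0.94 × √30 = 5.1486

δ ≈ 5.149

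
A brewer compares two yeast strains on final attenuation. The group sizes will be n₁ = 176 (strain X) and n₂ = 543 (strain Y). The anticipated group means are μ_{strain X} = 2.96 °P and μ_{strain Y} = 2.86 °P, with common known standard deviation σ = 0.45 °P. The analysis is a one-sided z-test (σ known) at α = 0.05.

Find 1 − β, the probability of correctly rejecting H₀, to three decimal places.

Standardized effect: d = |μ_{strain X} − μ_{strain Y}| / σ = |2.96 − 2.86| / 0.45 = 0.2222
Noncentrality parameter: δ = d / √(1/n₁ + 1/n₂) = 0.2222 / √(1/176 + 1/543) = 2.5620
Critical value for a one-sided test at α = 0.05: z_α = 1.645.
Power = Φ(δ − 1.645) = Φ(0.917) = 0.8205.

Power ≈ 0.820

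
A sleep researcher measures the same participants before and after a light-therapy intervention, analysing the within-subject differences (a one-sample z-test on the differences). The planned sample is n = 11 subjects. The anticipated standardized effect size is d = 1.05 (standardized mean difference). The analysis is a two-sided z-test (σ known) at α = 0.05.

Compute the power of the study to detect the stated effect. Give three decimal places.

Noncentrality parameter: δ = d·√n = 1.05 × √11 = 3.4825
Critical value for a two-sided test at α = 0.05: z_{α/2} = 1.960.
Power = Φ(δ − 1.960) + Φ(−δ − 1.960) = Φ(1.522) + Φ(-5.442) = 0.9361 + 0.0000 = 0.9361.

Power ≈ 0.936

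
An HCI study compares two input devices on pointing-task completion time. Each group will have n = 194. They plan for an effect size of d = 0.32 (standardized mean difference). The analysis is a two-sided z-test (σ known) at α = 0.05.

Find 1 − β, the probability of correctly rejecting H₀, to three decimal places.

Noncentrality parameter: δ = d·√(n/2) = 0.32 × √(194/2) = 3.1516
Two-sided α = 0.05 → critical value z_{0.025} = 1.960.
Power = Φ(δ − 1.960) + Φ(−δ − 1.960) = Φ(1.192) + Φ(-5.112) = 0.8833 + 0.0000 = 0.8833.

Power ≈ 0.883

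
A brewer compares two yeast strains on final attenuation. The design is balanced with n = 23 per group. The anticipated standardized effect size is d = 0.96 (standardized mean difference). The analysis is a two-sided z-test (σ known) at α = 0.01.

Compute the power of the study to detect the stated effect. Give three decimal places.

Power ≈ 0.752

Noncentrality parameter: δ = d·√(n/2) = 0.96 × √(23/2) = 3.2555
Two-sided α = 0.01 → critical value z_{0.005} = 2.576.
Power = Φ(δ − 2.576) + Φ(−δ − 2.576) = Φ(0.680) + Φ(-5.831) = 0.7516 + 0.0000 = 0.7516.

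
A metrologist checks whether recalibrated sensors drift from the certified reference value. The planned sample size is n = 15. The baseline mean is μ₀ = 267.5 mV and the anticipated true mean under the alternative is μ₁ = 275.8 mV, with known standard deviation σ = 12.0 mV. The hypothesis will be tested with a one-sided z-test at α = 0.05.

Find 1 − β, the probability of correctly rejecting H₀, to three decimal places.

Standardized effect: d = |μ₁ − μ₀| / σ = |275.8 − 267.5| / 12.0 = 0.6917
Noncentrality parameter: λ = d·√n = 0.6917 × √15 = 2.6788
Critical value for a one-sided test at α = 0.05: z_α = 1.645.
Power = Φ(λ − 1.645) = Φ(1.034) = 0.8494.

Power ≈ 0.849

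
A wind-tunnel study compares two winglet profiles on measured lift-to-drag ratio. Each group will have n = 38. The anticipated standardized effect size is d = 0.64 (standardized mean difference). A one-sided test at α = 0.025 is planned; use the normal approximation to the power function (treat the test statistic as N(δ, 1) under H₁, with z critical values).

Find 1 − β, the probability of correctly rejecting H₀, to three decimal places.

Power ≈ 0.797

Noncentrality parameter: δ = d·√(n/2) = 0.64 × √(38/2) = 2.7897
Critical value for a one-sided test at α = 0.025: z_α = 1.960.
Power = P(Z > 1.960 − δ) = Φ(0.830) = 0.7967.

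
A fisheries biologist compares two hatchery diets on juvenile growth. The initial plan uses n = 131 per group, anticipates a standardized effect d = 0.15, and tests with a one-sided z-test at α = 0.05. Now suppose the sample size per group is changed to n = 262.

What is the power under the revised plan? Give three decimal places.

With n = 262 per group: δ = d·√(n/2) = 0.15 × √(262/2) = 1.7168. Critical value z_{0.05} = 1.645.
Revised power = P(Z > 1.645 − δ) = Φ(0.072) = 0.5287.

Power ≈ 0.529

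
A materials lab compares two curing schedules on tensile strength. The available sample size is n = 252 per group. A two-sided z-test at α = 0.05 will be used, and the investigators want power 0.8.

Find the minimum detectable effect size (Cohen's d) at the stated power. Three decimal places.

d ≈ 0.250

Required noncentrality: δ = z_{0.025} + z_{0.20} = 1.960 + 0.842 = 2.802.
(The second rejection-region term Φ(−δ − z_{α/2}) is negligible and dropped.)
δ = d·√(n/2) ⇒ d = δ/√(n/2) = 2.802/√(252/2) = 0.2496.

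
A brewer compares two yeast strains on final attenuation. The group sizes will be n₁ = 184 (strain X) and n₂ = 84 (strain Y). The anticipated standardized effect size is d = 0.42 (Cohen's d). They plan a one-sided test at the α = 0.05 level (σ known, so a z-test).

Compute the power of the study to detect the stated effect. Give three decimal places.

Power ≈ 0.939

Noncentrality parameter: δ = d / √(1/n₁ + 1/n₂) = 0.42 / √(1/184 + 1/84) = 3.1896
One-sided α = 0.05 → critical value z_{0.05} = 1.645.
Power = P(Z > 1.645 − δ) = Φ(1.545) = 0.9388.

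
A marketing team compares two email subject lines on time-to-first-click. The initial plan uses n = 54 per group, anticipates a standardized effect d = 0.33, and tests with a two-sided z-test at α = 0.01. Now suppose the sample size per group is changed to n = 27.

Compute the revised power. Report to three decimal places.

Power ≈ 0.086

With n = 27 per group: δ = d·√(n/2) = 0.33 × √(27/2) = 1.2125. Critical value z_{0.005} = 2.576.
Revised power = Φ(δ − 2.576) + Φ(−δ − 2.576) = Φ(-1.363) + Φ(-3.788) = 0.0864 + 0.0001 = 0.0865.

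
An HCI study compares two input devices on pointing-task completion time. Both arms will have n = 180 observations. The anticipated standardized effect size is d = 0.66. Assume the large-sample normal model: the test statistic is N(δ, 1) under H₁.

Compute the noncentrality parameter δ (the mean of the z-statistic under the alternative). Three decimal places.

The noncentrality parameter scales effect size by the design's sample-size factor: δ = d·√(n/2) = 0.66 × √(180/2) = 6.2613

δ ≈ 6.261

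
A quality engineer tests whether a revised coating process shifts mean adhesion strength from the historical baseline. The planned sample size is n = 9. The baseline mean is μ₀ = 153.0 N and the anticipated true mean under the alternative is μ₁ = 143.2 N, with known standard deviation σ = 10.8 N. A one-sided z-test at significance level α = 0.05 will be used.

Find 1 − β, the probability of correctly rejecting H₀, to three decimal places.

Power ≈ 0.859

Standardized effect: d = |μ₁ − μ₀| / σ = |143.2 − 153.0| / 10.8 = 0.9074
Noncentrality parameter: δ = d·√n = 0.9074 × √9 = 2.7222
Critical value for a one-sided test at α = 0.05: z_α = 1.645.
Power = P(Z > 1.645 − δ) = Φ(1.077) = 0.8593.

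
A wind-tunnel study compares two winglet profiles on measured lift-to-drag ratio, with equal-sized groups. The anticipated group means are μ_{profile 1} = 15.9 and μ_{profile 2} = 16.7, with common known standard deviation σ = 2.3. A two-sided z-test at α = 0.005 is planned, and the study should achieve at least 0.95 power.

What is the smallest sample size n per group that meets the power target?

Standardized effect: d = |μ_{profile 1} − μ_{profile 2}| / σ = |15.9 − 16.7| / 2.3 = 0.3478
For power 0.95 need Φ(δ − z_{0.0025}) = 0.95, so δ = z_{0.0025} + z_{0.05} = 2.807 + 1.645 = 4.452.
(For δ > 0 the lower-tail rejection region contributes negligibly to power, so the one-term inversion is standard.)
δ = d·√(n/2) ⇒ n = 2(δ/d)² = 2 × (4.452 / 0.3478)² = 327.64.
Round up to the next whole unit.

n = 328 per group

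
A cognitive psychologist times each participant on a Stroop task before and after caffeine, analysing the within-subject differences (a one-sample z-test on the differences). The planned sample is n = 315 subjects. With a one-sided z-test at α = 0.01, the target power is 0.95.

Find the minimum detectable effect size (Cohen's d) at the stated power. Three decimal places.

Required noncentrality: δ = z_{0.01} + z_{0.05} = 2.326 + 1.645 = 3.971.
δ = d·√n ⇒ d = δ/√n = 3.971/√315 = 0.2238.

d ≈ 0.224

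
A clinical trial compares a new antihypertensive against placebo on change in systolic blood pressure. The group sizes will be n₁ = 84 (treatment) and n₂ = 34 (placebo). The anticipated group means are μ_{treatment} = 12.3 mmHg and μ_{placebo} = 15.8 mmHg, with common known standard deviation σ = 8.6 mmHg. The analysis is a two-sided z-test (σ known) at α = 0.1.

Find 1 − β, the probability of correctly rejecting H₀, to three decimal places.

Power ≈ 0.640

Standardized effect: d = |μ_{treatment} − μ_{placebo}| / σ = |12.3 − 15.8| / 8.6 = 0.4070
Noncentrality parameter: δ = d / √(1/n₁ + 1/n₂) = 0.4070 / √(1/84 + 1/34) = 2.0022
Two-sided α = 0.1 → critical value z_{0.05} = 1.645.
Power = Φ(δ − 1.645) + Φ(−δ − 1.645) = Φ(0.357) + Φ(-3.647) = 0.6396 + 0.0001 = 0.6397.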